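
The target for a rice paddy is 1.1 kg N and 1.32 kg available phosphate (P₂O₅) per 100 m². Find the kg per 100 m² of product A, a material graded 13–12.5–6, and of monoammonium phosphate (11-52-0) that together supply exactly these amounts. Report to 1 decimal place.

Let a = kg of product A, b = kg of monoammonium phosphate (per 100 m²).
N: 0.13·a + 0.11·b = 1.1
P₂O₅: 0.125·a + 0.52·b = 1.32
From row1: a = (1.1 − 0.11·b) / 0.13.
Into row2: 0.125·(1.1 − 0.11·b)/0.13 + 0.52·b = 1.32 → b = 0.63324, a = 7.92572.

7.9 kg product A, 0.6 kg monoammonium phosphate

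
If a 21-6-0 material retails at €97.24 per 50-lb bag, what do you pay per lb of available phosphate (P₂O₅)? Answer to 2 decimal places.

€32.41 per lb P₂O₅

P₂O₅ in bag = 50 × 6% = 3 lb.
Cost per lb P₂O₅ = €97.24 / 3 = €32.4133.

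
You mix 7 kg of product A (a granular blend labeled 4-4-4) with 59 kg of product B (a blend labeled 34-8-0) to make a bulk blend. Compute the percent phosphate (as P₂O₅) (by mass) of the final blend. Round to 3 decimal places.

7.576% P₂O₅

Total mass = 7 + 59 = 66 kg.
P₂O₅ mass = 4%×7 + 8%×59 = 5 kg.
% P₂O₅ = 5 / 66 = 7.57576%.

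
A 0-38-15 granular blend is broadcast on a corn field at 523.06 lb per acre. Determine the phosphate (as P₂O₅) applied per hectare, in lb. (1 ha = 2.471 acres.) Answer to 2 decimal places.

491.14 lb P₂O₅ per hectare

P₂O₅ per acre = 523.06 × 38% = 198.763 lb.
Convert to per hectare: 198.763 × 2.471 = 491.143 lb.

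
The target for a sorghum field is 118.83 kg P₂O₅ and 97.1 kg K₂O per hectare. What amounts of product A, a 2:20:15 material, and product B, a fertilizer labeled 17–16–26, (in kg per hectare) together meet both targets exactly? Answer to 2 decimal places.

548.56 kg product A, 56.98 kg product B

Let a = kg of product A, b = kg of product B (per hectare).
P₂O₅: 0.2·a + 0.16·b = 118.83
K₂O: 0.15·a + 0.26·b = 97.1
From row1: a = (118.83 − 0.16·b) / 0.2.
Into row2: 0.15·(118.83 − 0.16·b)/0.2 + 0.26·b = 97.1 → b = 56.9821, a = 548.564.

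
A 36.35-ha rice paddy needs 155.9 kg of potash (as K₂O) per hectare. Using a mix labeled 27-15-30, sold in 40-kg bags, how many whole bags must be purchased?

473 bags

Product per hectare = 155.9 / 30% = 519.667 kg.
Total product = 519.667 × 36.35 = 18889.9 kg.
Bags = ⌈18889.9 / 40⌉ = 473.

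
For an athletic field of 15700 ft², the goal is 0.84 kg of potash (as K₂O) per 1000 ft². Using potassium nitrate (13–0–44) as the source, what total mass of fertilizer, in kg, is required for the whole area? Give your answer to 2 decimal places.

29.97 kg

Product per 1000 ft² = 0.84 / 44% = 1.90909 kg.
Total product = 1.90909 × 15700 / 1000 = 29.9727 kg.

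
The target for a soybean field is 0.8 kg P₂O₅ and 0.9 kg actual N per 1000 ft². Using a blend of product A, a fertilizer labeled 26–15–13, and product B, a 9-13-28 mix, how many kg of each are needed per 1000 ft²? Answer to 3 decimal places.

Per-1000 ft² balance (a = product A, b = product B):
P₂O₅: 0.15·a + 0.13·b = 0.8
N: 0.26·a + 0.09·b = 0.9
From row1: a = (0.8 − 0.13·b) / 0.15.
Into row2: 0.26·(0.8 − 0.13·b)/0.15 + 0.09·b = 0.9 → b = 3.59606, a = 2.21675.

2.217 kg product A, 3.596 kg product B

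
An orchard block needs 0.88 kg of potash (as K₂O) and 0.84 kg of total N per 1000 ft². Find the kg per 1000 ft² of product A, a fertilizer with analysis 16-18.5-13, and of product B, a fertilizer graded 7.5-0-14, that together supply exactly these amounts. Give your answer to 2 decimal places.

Per-1000 ft² balance (a = product A, b = product B):
K₂O: 0.13·a + 0.14·b = 0.88
N: 0.16·a + 0.075·b = 0.84
Eliminate a: (row1) − 0.13/0.16·(row2) → 0.0790625·b = 0.1975, so b = 2.49802.
Back-substitute: a = (0.88 − 0.14·2.49802) / 0.13 = 4.07905.

4.08 kg product A, 2.50 kg product B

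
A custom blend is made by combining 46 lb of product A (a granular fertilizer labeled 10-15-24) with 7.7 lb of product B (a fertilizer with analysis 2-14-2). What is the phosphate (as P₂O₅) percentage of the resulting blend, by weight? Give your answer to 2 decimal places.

Total mass = 46 + 7.7 = 53.7 lb.
P₂O₅ mass = 15%×46 + 14%×7.7 = 7.978 lb.
% P₂O₅ = 7.978 / 53.7 = 14.8566%.

14.86% P₂O₅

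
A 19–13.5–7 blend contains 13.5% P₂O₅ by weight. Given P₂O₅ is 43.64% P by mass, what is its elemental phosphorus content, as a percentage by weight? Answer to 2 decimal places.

5.89% P

%P = 13.5 × 0.4364 = 5.8914%.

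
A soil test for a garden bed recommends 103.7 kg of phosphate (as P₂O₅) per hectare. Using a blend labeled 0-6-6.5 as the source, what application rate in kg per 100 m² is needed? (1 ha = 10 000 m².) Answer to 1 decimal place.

17.3 kg of product per hundred sq m

Product per hectare = 103.7 / 6% = 1728.33 kg.
Convert to per 100 m²: 1728.33 × 0.01 = 17.2833 kg.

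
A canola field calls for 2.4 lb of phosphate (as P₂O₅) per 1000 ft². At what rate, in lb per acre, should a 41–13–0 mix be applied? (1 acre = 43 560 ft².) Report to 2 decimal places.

Product per 1000 ft² = 2.4 / 13% = 18.4615 lb.
Convert to per acre: 18.4615 × 43.56 = 804.1846 lb.

804.18 lb of product per acre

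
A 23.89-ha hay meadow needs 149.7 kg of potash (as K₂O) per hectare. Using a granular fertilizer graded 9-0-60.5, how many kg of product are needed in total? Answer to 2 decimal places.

5911.29 kg

Product per hectare = 149.7 / 60.5% = 247.438 kg.
Total product = 247.438 × 23.89 = 5911.294 kg.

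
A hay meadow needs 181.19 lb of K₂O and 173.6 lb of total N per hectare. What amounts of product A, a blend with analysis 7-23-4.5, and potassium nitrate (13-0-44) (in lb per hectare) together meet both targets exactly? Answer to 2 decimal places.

With a, b = lb per hectare of product A and potassium nitrate:
K₂O: 0.045·a + 0.44·b = 181.19
N: 0.07·a + 0.13·b = 173.6
From row1: a = (181.19 − 0.44·b) / 0.045.
Into row2: 0.07·(181.19 − 0.44·b)/0.045 + 0.13·b = 173.6 → b = 195.242, a = 2117.407.

2117.41 lb product A, 195.24 lb potassium nitrate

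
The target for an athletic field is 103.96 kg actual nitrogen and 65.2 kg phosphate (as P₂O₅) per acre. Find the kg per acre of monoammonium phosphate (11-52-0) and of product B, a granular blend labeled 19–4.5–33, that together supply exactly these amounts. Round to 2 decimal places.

Per-acre balance (a = monoammonium phosphate, b = product B):
N: 0.11·a + 0.19·b = 103.96
P₂O₅: 0.52·a + 0.045·b = 65.2
Eliminate b: (row1) − 0.19/0.045·(row2) → -2.08556·a = -171.329, so a = 82.1502.
Then b = (65.2 − 0.52·82.1502) / 0.045 = 499.597.

82.15 kg monoammonium phosphate, 499.60 kg product B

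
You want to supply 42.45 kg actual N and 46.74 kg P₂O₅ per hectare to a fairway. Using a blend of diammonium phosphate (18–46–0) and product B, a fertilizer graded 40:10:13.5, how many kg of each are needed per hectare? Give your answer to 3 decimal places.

Per-hectare balance (a = diammonium phosphate, b = product B):
N: 0.18·a + 0.4·b = 42.45
P₂O₅: 0.46·a + 0.1·b = 46.74
Solving simultaneously: a = 87.0542, b = 66.9506.

87.054 kg diammonium phosphate, 66.951 kg product B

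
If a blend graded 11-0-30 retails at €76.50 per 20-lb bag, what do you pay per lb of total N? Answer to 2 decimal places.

N in bag = 20 × 11% = 2.2 lb.
Cost per lb N = €76.50 / 2.2 = €34.7727.

€34.77 per lb N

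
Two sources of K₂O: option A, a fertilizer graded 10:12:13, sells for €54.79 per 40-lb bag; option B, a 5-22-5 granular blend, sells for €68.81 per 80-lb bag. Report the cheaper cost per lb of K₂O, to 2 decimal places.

€10.54 per lb K₂O (option A)

option A: K₂O per bag = 40 × 13% = 5.2 lb; cost = 54.79 / 5.2 = €10.5365/lb K₂O.
option B: K₂O per bag = 80 × 5% = 4 lb; cost = 68.81 / 4 = €17.2025/lb K₂O.
option A is cheaper.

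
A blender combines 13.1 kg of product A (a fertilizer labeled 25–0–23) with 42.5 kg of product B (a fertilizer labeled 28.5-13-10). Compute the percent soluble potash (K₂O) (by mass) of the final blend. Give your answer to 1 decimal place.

Total mass = 13.1 + 42.5 = 55.6 kg.
K₂O mass = 23%×13.1 + 10%×42.5 = 7.263 kg.
% K₂O = 7.263 / 55.6 = 13.0629%.

13.1% K₂O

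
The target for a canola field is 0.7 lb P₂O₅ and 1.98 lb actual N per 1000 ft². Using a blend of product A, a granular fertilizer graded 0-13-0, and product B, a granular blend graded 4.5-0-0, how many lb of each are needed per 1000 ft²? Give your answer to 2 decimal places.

5.38 lb product A, 44.00 lb product B

With a, b = lb per 1000 ft² of product A and product B:
P₂O₅: 0.13·a + 0·b = 0.7
N: 0·a + 0.045·b = 1.98
Solving simultaneously: a = 5.38462, b = 44.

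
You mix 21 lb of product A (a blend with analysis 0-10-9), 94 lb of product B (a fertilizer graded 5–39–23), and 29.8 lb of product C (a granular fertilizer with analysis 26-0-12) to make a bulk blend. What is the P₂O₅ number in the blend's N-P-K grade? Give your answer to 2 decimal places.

Total mass = 21 + 94 + 29.8 = 144.8 lb.
P₂O₅ mass = 10%×21 + 39%×94 + 0%×29.8 = 38.76 lb.
% P₂O₅ = 38.76 / 144.8 = 26.768%.

26.77% P₂O₅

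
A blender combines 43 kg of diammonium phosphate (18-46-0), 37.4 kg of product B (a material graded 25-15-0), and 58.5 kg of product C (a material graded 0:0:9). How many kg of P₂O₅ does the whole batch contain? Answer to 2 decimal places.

P₂O₅ mass = 46%×43 + 15%×37.4 + 0%×58.5 = 25.39 kg.

25.39 kg P₂O₅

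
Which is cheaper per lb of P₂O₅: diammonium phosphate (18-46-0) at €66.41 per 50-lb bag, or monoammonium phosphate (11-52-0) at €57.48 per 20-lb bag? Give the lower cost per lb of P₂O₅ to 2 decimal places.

€2.89 per lb P₂O₅ (diammonium phosphate)

diammonium phosphate: P₂O₅ per bag = 50 × 46% = 23 lb; cost = 66.41 / 23 = €2.8874/lb P₂O₅.
monoammonium phosphate: P₂O₅ per bag = 20 × 52% = 10.4 lb; cost = 57.48 / 10.4 = €5.5269/lb P₂O₅.
diammonium phosphate is cheaper.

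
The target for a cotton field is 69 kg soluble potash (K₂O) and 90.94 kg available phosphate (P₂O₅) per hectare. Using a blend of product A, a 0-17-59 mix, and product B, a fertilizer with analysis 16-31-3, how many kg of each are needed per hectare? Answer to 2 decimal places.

With a, b = kg per hectare of product A and product B:
K₂O: 0.59·a + 0.03·b = 69
P₂O₅: 0.17·a + 0.31·b = 90.94
Eliminate b: (row1) − 0.03/0.31·(row2) → 0.573548·a = 60.1994, so a = 104.9595.
Then b = (90.94 − 0.17·104.9595) / 0.31 = 235.796.

104.96 kg product A, 235.80 kg product B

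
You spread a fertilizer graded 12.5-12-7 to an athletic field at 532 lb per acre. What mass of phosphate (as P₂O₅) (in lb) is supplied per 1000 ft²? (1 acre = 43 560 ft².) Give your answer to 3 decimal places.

P₂O₅ per acre = 532 × 12% = 63.84 lb.
Convert to per 1000 ft²: 63.84 × 0.0229568 = 1.46556 lb.

1.466 lb P₂O₅ per thousand sq ft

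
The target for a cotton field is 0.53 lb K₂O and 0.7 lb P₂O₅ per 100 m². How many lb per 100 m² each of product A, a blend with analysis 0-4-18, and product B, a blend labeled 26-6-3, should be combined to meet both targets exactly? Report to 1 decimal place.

1.1 lb product A, 10.9 lb product B

With a, b = lb per 100 m² of product A and product B:
K₂O: 0.18·a + 0.03·b = 0.53
P₂O₅: 0.04·a + 0.06·b = 0.7
Eliminate a: (row1) − 0.18/0.04·(row2) → -0.24·b = -2.62, so b = 10.9167.
Back-substitute: a = (0.53 − 0.03·10.9167) / 0.18 = 1.125.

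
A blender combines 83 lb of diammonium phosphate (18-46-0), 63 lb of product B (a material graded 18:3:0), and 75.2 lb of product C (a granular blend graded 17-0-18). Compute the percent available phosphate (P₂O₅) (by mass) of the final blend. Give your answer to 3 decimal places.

Total mass = 83 + 63 + 75.2 = 221.2 lb.
P₂O₅ mass = 46%×83 + 3%×63 + 0%×75.2 = 40.07 lb.
% P₂O₅ = 40.07 / 221.2 = 18.1148%.

18.115% P₂O₅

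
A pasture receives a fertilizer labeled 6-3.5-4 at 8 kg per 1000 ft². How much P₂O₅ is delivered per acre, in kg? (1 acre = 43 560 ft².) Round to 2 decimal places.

P₂O₅ per 1000 ft² = 8 × 3.5% = 0.28 kg.
Convert to per acre: 0.28 × 43.56 = 12.1968 kg.

12.20 kg P₂O₅ per acre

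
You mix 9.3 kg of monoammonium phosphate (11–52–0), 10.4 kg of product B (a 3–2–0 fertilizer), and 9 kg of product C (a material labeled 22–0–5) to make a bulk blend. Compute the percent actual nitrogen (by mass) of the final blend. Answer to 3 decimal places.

11.551% N

Total mass = 9.3 + 10.4 + 9 = 28.7 kg.
N mass = 11%×9.3 + 3%×10.4 + 22%×9 = 3.315 kg.
% N = 3.315 / 28.7 = 11.5505%.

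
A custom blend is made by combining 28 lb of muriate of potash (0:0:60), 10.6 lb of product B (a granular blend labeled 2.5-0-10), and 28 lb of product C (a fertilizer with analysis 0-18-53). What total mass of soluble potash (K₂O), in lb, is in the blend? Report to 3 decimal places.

K₂O mass = 60%×28 + 10%×10.6 + 53%×28 = 32.7 lb.

32.700 lb K₂O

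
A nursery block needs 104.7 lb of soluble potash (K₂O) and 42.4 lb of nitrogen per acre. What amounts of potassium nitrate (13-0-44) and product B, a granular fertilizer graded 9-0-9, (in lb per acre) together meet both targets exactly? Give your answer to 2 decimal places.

Let a = lb of potassium nitrate, b = lb of product B (per acre).
K₂O: 0.44·a + 0.09·b = 104.7
N: 0.13·a + 0.09·b = 42.4
Eliminate a: (row1) − 0.44/0.13·(row2) → -0.214615·b = -38.8077, so b = 180.824.
Back-substitute: a = (104.7 − 0.09·180.824) / 0.44 = 200.968.

200.97 lb potassium nitrate, 180.82 lb product B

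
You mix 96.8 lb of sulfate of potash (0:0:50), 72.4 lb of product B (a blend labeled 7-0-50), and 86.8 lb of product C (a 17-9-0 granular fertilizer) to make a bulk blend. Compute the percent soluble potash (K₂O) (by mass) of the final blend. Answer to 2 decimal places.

33.05% K₂O

Total mass = 96.8 + 72.4 + 86.8 = 256 lb.
K₂O mass = 50%×96.8 + 50%×72.4 + 0%×86.8 = 84.6 lb.
% K₂O = 84.6 / 256 = 33.0469%.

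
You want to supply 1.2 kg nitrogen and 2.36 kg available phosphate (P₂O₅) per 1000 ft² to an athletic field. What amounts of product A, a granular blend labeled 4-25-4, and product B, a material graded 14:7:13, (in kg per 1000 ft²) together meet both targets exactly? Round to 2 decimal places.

With a, b = kg per 1000 ft² of product A and product B:
N: 0.04·a + 0.14·b = 1.2
P₂O₅: 0.25·a + 0.07·b = 2.36
From row1: a = (1.2 − 0.14·b) / 0.04.
Into row2: 0.25·(1.2 − 0.14·b)/0.04 + 0.07·b = 2.36 → b = 6.38509, a = 7.65217.

7.65 kg product A, 6.39 kg product B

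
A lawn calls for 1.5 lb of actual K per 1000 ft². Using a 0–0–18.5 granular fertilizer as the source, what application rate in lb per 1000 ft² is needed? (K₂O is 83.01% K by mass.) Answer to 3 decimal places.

As K₂O: 1.5 / 0.8301 = 1.80701 lb per 1000 ft².
Product per 1000 ft² = 1.80701 / 18.5% = 9.76763 lb.

9.768 lb of product per thousand sq ft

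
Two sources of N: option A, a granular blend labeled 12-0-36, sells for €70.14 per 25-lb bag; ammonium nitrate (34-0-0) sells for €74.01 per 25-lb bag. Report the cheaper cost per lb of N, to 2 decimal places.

€8.71 per lb N (ammonium nitrate)

option A: N per bag = 25 × 12% = 3 lb; cost = 70.14 / 3 = €23.3800/lb N.
ammonium nitrate: N per bag = 25 × 34% = 8.5 lb; cost = 74.01 / 8.5 = €8.7071/lb N.
ammonium nitrate is cheaper.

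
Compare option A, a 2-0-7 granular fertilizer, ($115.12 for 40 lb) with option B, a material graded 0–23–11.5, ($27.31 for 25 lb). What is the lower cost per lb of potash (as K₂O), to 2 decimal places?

option A: K₂O per bag = 40 × 7% = 2.8 lb; cost = 115.12 / 2.8 = $41.1143/lb K₂O.
option B: K₂O per bag = 25 × 11.5% = 2.875 lb; cost = 27.31 / 2.875 = $9.4991/lb K₂O.
option B is cheaper.

$9.50 per lb K₂O (option B)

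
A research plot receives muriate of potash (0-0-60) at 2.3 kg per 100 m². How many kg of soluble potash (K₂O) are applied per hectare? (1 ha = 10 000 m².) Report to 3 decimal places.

K₂O per 100 m² = 2.3 × 60% = 1.38 kg.
Convert to per hectare: 1.38 × 100 = 138 kg.

138.000 kg K₂O per hectare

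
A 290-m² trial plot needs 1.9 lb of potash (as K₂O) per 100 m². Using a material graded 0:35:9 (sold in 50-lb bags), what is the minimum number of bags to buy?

2 bags

Product per 100 m² = 1.9 / 9% = 21.1111 lb.
Total product = 21.1111 × 290 / 100 = 61.2222 lb.
Bags = ⌈61.2222 / 50⌉ = 2.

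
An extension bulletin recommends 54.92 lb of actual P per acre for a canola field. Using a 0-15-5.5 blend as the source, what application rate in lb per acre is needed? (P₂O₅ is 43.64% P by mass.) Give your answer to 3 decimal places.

838.986 lb of product per acre

As P₂O₅: 54.92 / 0.4364 = 125.848 lb per acre.
Product per acre = 125.848 / 15% = 838.9856 lb.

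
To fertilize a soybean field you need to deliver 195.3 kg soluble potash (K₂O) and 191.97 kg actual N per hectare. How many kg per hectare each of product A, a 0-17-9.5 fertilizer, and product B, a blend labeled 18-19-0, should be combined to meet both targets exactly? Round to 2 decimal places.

2055.79 kg product A, 1066.50 kg product B

With a, b = kg per hectare of product A and product B:
K₂O: 0.095·a + 0·b = 195.3
N: 0·a + 0.18·b = 191.97
Solving simultaneously: a = 2055.789, b = 1066.5.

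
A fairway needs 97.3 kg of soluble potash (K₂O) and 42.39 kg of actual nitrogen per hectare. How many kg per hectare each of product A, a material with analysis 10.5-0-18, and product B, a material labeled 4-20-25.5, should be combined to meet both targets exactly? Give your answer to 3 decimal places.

Let a = kg of product A, b = kg of product B (per hectare).
K₂O: 0.18·a + 0.255·b = 97.3
N: 0.105·a + 0.04·b = 42.39
Eliminate a: (row1) − 0.18/0.105·(row2) → 0.186429·b = 24.6314, so b = 132.1226.
Back-substitute: a = (97.3 − 0.255·132.1226) / 0.18 = 353.3819.

353.382 kg product A, 132.123 kg product B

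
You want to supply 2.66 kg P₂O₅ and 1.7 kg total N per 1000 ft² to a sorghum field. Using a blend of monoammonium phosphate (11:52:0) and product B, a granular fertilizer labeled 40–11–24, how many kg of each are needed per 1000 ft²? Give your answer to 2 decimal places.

With a, b = kg per 1000 ft² of monoammonium phosphate and product B:
P₂O₅: 0.52·a + 0.11·b = 2.66
N: 0.11·a + 0.4·b = 1.7
Eliminate a: (row1) − 0.52/0.11·(row2) → -1.78091·b = -5.37636, so b = 3.01889.
Back-substitute: a = (2.66 − 0.11·3.01889) / 0.52 = 4.47677.

4.48 kg monoammonium phosphate, 3.02 kg product B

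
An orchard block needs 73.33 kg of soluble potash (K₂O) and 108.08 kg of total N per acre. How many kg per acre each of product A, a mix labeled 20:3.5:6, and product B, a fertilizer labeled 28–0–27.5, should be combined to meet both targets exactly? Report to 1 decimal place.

With a, b = kg per acre of product A and product B:
K₂O: 0.06·a + 0.275·b = 73.33
N: 0.2·a + 0.28·b = 108.08
Solving simultaneously: a = 240.565, b = 214.168.

240.6 kg product A, 214.2 kg product B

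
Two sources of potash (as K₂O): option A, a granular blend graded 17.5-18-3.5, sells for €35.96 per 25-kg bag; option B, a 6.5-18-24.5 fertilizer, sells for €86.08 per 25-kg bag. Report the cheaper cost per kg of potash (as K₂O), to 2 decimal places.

option A: K₂O per bag = 25 × 3.5% = 0.875 kg; cost = 35.96 / 0.875 = €41.0971/kg K₂O.
option B: K₂O per bag = 25 × 24.5% = 6.125 kg; cost = 86.08 / 6.125 = €14.0539/kg K₂O.
option B is cheaper.

€14.05 per kg K₂O (option B)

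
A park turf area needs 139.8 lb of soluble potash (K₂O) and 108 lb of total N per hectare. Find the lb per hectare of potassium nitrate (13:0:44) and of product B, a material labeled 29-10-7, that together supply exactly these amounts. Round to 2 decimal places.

278.33 lb potassium nitrate, 247.65 lb product B

With a, b = lb per hectare of potassium nitrate and product B:
K₂O: 0.44·a + 0.07·b = 139.8
N: 0.13·a + 0.29·b = 108
Solving simultaneously: a = 278.329, b = 247.646.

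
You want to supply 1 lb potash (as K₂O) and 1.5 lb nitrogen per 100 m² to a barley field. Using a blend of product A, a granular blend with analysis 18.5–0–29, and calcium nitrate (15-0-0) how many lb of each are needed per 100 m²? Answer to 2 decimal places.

3.45 lb product A, 5.75 lb calcium nitrate

Per-100 m² balance (a = product A, b = calcium nitrate):
K₂O: 0.29·a + 0·b = 1
N: 0.185·a + 0.15·b = 1.5
Solving simultaneously: a = 3.44828, b = 5.74713.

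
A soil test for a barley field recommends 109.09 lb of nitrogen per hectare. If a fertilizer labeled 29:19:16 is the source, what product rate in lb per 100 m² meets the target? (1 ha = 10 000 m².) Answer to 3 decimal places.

3.762 lb of product per hundred sq m

Product per hectare = 109.09 / 29% = 376.172 lb.
Convert to per 100 m²: 376.172 × 0.01 = 3.76172 lb.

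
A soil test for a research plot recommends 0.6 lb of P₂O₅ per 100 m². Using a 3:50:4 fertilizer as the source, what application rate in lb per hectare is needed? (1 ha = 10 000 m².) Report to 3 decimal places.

Product per 100 m² = 0.6 / 50% = 1.2 lb.
Convert to per hectare: 1.2 × 100 = 120 lb.

120.000 lb of product per hectare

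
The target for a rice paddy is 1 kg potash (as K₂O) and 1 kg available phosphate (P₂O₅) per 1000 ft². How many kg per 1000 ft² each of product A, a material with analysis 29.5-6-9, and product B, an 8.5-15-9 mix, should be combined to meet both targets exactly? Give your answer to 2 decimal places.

With a, b = kg per 1000 ft² of product A and product B:
K₂O: 0.09·a + 0.09·b = 1
P₂O₅: 0.06·a + 0.15·b = 1
Solving simultaneously: a = 7.40741, b = 3.7037.

7.41 kg product A, 3.70 kg product B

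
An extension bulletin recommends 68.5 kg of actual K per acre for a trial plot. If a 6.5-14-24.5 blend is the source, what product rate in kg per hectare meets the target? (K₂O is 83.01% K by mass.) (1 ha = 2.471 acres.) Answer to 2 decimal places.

832.27 kg of product per hectare

As K₂O: 68.5 / 0.8301 = 82.5202 kg per acre.
Product per acre = 82.5202 / 24.5% = 336.817 kg.
Convert to per hectare: 336.817 × 2.471 = 832.2749 kg.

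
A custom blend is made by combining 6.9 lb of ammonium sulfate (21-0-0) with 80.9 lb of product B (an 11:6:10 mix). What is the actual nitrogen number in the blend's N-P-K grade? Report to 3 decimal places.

11.786% N

Total mass = 6.9 + 80.9 = 87.8 lb.
N mass = 21%×6.9 + 11%×80.9 = 10.348 lb.
% N = 10.348 / 87.8 = 11.7859%.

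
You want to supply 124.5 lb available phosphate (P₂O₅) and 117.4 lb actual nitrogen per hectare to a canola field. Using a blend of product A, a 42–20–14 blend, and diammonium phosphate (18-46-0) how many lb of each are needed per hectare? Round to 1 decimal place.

201.0 lb product A, 183.3 lb diammonium phosphate

With a, b = lb per hectare of product A and diammonium phosphate:
P₂O₅: 0.2·a + 0.46·b = 124.5
N: 0.42·a + 0.18·b = 117.4
Eliminate b: (row1) − 0.46/0.18·(row2) → -0.873333·a = -175.522, so a = 200.98.
Then b = (117.4 − 0.42·200.98) / 0.18 = 183.27.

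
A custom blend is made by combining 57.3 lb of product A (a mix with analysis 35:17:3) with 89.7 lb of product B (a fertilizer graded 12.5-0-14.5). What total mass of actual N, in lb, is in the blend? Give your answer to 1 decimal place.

31.3 lb N

N mass = 35%×57.3 + 12.5%×89.7 = 31.2675 lb.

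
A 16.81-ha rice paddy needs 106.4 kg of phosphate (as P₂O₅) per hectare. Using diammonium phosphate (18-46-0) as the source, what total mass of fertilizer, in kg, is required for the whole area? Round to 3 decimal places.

Product per hectare = 106.4 / 46% = 231.304 kg.
Total product = 231.304 × 16.81 = 3888.2261 kg.

3888.226 kg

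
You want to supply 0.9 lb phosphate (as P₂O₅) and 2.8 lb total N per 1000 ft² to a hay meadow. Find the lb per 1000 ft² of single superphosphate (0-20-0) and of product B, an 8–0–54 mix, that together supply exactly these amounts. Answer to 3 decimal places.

Per-1000 ft² balance (a = single superphosphate, b = product B):
P₂O₅: 0.2·a + 0·b = 0.9
N: 0·a + 0.08·b = 2.8
Solving simultaneously: a = 4.5, b = 35.

4.500 lb single superphosphate, 35.000 lb product B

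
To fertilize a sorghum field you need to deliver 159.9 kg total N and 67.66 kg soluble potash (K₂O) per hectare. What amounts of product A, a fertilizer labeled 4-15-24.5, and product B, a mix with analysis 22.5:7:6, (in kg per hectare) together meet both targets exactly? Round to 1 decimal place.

With a, b = kg per hectare of product A and product B:
N: 0.04·a + 0.225·b = 159.9
K₂O: 0.245·a + 0.06·b = 67.66
Solving simultaneously: a = 106.771, b = 691.685.

106.8 kg product A, 691.7 kg product B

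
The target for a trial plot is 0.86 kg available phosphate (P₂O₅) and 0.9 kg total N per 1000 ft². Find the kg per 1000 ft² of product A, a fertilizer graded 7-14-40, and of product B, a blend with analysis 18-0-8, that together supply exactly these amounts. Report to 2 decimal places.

6.14 kg product A, 2.61 kg product B

With a, b = kg per 1000 ft² of product A and product B:
P₂O₅: 0.14·a + 0·b = 0.86
N: 0.07·a + 0.18·b = 0.9
Eliminate a: (row1) − 0.14/0.07·(row2) → -0.36·b = -0.94, so b = 2.61111.
Back-substitute: a = (0.86 − 0·2.61111) / 0.14 = 6.14286.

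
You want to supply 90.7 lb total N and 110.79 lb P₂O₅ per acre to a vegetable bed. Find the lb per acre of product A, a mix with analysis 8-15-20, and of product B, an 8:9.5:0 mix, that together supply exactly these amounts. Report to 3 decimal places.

56.068 lb product A, 1077.682 lb product B

Per-acre balance (a = product A, b = product B):
N: 0.08·a + 0.08·b = 90.7
P₂O₅: 0.15·a + 0.095·b = 110.79
From row1: a = (90.7 − 0.08·b) / 0.08.
Into row2: 0.15·(90.7 − 0.08·b)/0.08 + 0.095·b = 110.79 → b = 1077.6818, a = 56.0682.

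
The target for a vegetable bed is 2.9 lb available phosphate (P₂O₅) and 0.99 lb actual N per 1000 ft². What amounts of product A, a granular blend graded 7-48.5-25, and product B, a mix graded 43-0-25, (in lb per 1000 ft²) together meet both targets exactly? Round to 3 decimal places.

5.979 lb product A, 1.329 lb product B

With a, b = lb per 1000 ft² of product A and product B:
P₂O₅: 0.485·a + 0·b = 2.9
N: 0.07·a + 0.43·b = 0.99
Eliminate a: (row1) − 0.485/0.07·(row2) → -2.97929·b = -3.95929, so b = 1.32894.
Back-substitute: a = (2.9 − 0·1.32894) / 0.485 = 5.97938.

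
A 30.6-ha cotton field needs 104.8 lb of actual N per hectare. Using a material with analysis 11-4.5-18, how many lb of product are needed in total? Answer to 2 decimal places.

29153.45 lb

Product per hectare = 104.8 / 11% = 952.727 lb.
Total product = 952.727 × 30.6 = 29153.4545 lb.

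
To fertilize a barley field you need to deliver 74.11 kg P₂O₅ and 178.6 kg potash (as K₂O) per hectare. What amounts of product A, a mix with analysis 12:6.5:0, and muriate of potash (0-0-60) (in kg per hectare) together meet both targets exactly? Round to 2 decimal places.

With a, b = kg per hectare of product A and muriate of potash:
P₂O₅: 0.065·a + 0·b = 74.11
K₂O: 0·a + 0.6·b = 178.6
Solving simultaneously: a = 1140.154, b = 297.667.

1140.15 kg product A, 297.67 kg muriate of potash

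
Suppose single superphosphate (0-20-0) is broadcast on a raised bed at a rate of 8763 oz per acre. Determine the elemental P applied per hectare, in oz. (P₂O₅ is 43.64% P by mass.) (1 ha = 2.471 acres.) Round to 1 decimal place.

P₂O₅ per acre = 8763 × 20% = 1752.6 oz.
Elemental P = 1752.6 × 0.4364 = 764.835 oz per acre.
Convert to per hectare: 764.835 × 2.471 = 1889.91 oz.

1889.9 oz P per hectare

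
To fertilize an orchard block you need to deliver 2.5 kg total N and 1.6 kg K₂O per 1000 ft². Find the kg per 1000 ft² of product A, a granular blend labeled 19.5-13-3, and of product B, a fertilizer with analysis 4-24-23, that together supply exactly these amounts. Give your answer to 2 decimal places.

Per-1000 ft² balance (a = product A, b = product B):
N: 0.195·a + 0.04·b = 2.5
K₂O: 0.03·a + 0.23·b = 1.6
From row1: a = (2.5 − 0.04·b) / 0.195.
Into row2: 0.03·(2.5 − 0.04·b)/0.195 + 0.23·b = 1.6 → b = 5.42955, a = 11.7068.

11.71 kg product A, 5.43 kg product B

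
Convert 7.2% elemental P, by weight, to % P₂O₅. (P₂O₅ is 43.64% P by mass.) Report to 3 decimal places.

16.499% P₂O₅

%P₂O₅ = 7.2 / 0.4364 = 16.4986%.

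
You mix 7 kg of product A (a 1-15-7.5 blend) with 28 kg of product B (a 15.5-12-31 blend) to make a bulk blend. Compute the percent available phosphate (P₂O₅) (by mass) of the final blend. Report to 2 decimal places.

12.60% P₂O₅

Total mass = 7 + 28 = 35 kg.
P₂O₅ mass = 15%×7 + 12%×28 = 4.41 kg.
% P₂O₅ = 4.41 / 35 = 12.6%.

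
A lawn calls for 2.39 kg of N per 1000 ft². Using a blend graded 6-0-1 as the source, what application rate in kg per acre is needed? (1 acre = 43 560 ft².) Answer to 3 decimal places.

Product per 1000 ft² = 2.39 / 6% = 39.8333 kg.
Convert to per acre: 39.8333 × 43.56 = 1735.14 kg.

1735.140 kg of product per acre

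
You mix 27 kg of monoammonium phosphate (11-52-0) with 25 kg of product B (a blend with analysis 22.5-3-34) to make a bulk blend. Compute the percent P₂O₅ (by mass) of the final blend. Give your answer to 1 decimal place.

Total mass = 27 + 25 = 52 kg.
P₂O₅ mass = 52%×27 + 3%×25 = 14.79 kg.
% P₂O₅ = 14.79 / 52 = 28.4423%.

28.4% P₂O₅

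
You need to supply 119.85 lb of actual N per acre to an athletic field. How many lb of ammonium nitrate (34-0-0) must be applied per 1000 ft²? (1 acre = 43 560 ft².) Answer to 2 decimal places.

Product per acre = 119.85 / 34% = 352.5 lb.
Convert to per 1000 ft²: 352.5 × 0.0229568 = 8.09229 lb.

8.09 lb of product per thousand sq ft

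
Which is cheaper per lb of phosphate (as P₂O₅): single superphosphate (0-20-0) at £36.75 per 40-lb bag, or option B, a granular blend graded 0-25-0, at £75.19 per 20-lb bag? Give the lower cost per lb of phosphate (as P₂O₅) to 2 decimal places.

single superphosphate: P₂O₅ per bag = 40 × 20% = 8 lb; cost = 36.75 / 8 = £4.5938/lb P₂O₅.
option B: P₂O₅ per bag = 20 × 25% = 5 lb; cost = 75.19 / 5 = £15.0380/lb P₂O₅.
single superphosphate is cheaper.

£4.59 per lb P₂O₅ (single superphosphate)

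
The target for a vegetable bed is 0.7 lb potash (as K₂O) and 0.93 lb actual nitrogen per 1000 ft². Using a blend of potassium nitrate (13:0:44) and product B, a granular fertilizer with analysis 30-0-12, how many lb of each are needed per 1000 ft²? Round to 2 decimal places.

0.85 lb potassium nitrate, 2.73 lb product B

Let a = lb of potassium nitrate, b = lb of product B (per 1000 ft²).
K₂O: 0.44·a + 0.12·b = 0.7
N: 0.13·a + 0.3·b = 0.93
Eliminate a: (row1) − 0.44/0.13·(row2) → -0.895385·b = -2.44769, so b = 2.73368.
Back-substitute: a = (0.7 − 0.12·2.73368) / 0.44 = 0.845361.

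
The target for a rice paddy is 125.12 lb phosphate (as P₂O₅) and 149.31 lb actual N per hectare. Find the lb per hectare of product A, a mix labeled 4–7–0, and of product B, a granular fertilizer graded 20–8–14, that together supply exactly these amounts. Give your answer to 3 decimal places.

Let a = lb of product A, b = lb of product B (per hectare).
P₂O₅: 0.07·a + 0.08·b = 125.12
N: 0.04·a + 0.2·b = 149.31
From row1: a = (125.12 − 0.08·b) / 0.07.
Into row2: 0.04·(125.12 − 0.08·b)/0.07 + 0.2·b = 149.31 → b = 504.3426, a = 1211.03704.

1211.037 lb product A, 504.343 lb product B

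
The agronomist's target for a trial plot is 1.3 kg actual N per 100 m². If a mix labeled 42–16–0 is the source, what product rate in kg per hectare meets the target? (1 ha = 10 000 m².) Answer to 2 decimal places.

309.52 kg of product per hectare

Product per 100 m² = 1.3 / 42% = 3.09524 kg.
Convert to per hectare: 3.09524 × 100 = 309.524 kg.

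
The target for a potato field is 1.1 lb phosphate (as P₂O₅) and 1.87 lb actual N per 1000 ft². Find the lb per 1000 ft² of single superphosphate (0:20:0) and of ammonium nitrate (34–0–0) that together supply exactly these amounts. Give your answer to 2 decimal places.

5.50 lb single superphosphate, 5.50 lb ammonium nitrate

Let a = lb of single superphosphate, b = lb of ammonium nitrate (per 1000 ft²).
P₂O₅: 0.2·a + 0·b = 1.1
N: 0·a + 0.34·b = 1.87
Solving simultaneously: a = 5.5, b = 5.5.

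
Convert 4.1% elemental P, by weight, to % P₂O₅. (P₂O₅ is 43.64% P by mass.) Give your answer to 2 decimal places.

9.40% P₂O₅

%P₂O₅ = 4.1 / 0.4364 = 9.39505%.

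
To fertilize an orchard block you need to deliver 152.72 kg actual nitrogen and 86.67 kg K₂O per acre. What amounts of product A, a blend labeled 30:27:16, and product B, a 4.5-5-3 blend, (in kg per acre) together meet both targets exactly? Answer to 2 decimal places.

Per-acre balance (a = product A, b = product B):
N: 0.3·a + 0.045·b = 152.72
K₂O: 0.16·a + 0.03·b = 86.67
From row1: a = (152.72 − 0.045·b) / 0.3.
Into row2: 0.16·(152.72 − 0.045·b)/0.3 + 0.03·b = 86.67 → b = 869.889, a = 378.583.

378.58 kg product A, 869.89 kg product B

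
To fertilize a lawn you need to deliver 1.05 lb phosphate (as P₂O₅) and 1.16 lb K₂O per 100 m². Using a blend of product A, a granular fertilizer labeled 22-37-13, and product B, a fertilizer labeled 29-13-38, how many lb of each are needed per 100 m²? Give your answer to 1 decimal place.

Let a = lb of product A, b = lb of product B (per 100 m²).
P₂O₅: 0.37·a + 0.13·b = 1.05
K₂O: 0.13·a + 0.38·b = 1.16
Eliminate b: (row1) − 0.13/0.38·(row2) → 0.325526·a = 0.653158, so a = 2.00647.
Then b = (1.16 − 0.13·2.00647) / 0.38 = 2.36621.

2.0 lb product A, 2.4 lb product B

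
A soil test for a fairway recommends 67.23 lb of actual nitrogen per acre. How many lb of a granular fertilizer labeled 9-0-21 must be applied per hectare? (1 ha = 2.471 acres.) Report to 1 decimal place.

1845.8 lb of product per hectare

Product per acre = 67.23 / 9% = 747 lb.
Convert to per hectare: 747 × 2.471 = 1845.84 lb.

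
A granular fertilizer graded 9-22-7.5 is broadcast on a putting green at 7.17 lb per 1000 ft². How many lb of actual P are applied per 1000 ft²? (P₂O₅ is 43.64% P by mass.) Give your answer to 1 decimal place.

0.7 lb P per thousand sq ft

P₂O₅ per 1000 ft² = 7.17 × 22% = 1.5774 lb.
Elemental P = 1.5774 × 0.4364 = 0.688377 lb per 1000 ft².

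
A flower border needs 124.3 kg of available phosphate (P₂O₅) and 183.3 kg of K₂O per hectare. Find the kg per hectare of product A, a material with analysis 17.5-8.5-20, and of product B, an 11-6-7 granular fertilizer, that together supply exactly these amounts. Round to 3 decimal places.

Per-hectare balance (a = product A, b = product B):
P₂O₅: 0.085·a + 0.06·b = 124.3
K₂O: 0.2·a + 0.07·b = 183.3
From row1: a = (124.3 − 0.06·b) / 0.085.
Into row2: 0.2·(124.3 − 0.06·b)/0.085 + 0.07·b = 183.3 → b = 1533.8017, a = 379.6694.

379.669 kg product A, 1533.802 kg product B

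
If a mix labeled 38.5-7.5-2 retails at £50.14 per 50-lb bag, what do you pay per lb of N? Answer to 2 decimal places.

£2.60 per lb N

N in bag = 50 × 38.5% = 19.25 lb.
Cost per lb N = £50.14 / 19.25 = £2.6047.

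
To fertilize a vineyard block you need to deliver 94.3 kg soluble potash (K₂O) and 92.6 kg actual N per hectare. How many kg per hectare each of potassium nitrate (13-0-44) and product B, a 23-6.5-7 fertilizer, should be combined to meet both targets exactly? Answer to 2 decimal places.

165.11 kg potassium nitrate, 309.28 kg product B

With a, b = kg per hectare of potassium nitrate and product B:
K₂O: 0.44·a + 0.07·b = 94.3
N: 0.13·a + 0.23·b = 92.6
Eliminate a: (row1) − 0.44/0.13·(row2) → -0.708462·b = -219.115, so b = 309.283.
Back-substitute: a = (94.3 − 0.07·309.283) / 0.44 = 165.114.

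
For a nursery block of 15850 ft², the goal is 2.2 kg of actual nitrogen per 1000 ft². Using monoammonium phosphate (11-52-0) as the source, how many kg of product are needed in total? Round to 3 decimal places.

317.000 kg

Product per 1000 ft² = 2.2 / 11% = 20 kg.
Total product = 20 × 15850 / 1000 = 317 kg.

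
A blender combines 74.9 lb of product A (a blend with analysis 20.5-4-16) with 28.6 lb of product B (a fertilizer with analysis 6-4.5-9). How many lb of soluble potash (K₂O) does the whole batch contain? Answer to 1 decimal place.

K₂O mass = 16%×74.9 + 9%×28.6 = 14.558 lb.

14.6 lb K₂O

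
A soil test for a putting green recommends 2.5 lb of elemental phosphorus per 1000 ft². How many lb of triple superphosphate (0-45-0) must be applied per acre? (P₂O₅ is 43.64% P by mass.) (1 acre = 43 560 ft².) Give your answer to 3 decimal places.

554.537 lb of product per acre

As P₂O₅: 2.5 / 0.4364 = 5.72869 lb per 1000 ft².
Product per 1000 ft² = 5.72869 / 45% = 12.7304 lb.
Convert to per acre: 12.7304 × 43.56 = 554.5371 lb.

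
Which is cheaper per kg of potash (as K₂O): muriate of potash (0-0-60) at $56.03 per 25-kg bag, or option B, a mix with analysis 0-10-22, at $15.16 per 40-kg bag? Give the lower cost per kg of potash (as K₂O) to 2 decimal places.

muriate of potash: K₂O per bag = 25 × 60% = 15 kg; cost = 56.03 / 15 = $3.7353/kg K₂O.
option B: K₂O per bag = 40 × 22% = 8.8 kg; cost = 15.16 / 8.8 = $1.7227/kg K₂O.
option B is cheaper.

$1.72 per kg K₂O (option B)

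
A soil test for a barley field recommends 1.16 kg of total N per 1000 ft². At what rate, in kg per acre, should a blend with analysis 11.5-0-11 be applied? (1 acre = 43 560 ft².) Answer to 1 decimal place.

Product per 1000 ft² = 1.16 / 11.5% = 10.087 kg.
Convert to per acre: 10.087 × 43.56 = 439.388 kg.

439.4 kg of product per acre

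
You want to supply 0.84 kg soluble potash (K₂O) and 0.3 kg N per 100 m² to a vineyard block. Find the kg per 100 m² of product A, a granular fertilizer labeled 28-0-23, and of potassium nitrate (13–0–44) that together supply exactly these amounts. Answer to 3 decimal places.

Let a = kg of product A, b = kg of potassium nitrate (per 100 m²).
K₂O: 0.23·a + 0.44·b = 0.84
N: 0.28·a + 0.13·b = 0.3
Eliminate b: (row1) − 0.44/0.13·(row2) → -0.717692·a = -0.175385, so a = 0.244373.
Then b = (0.3 − 0.28·0.244373) / 0.13 = 1.78135.

0.244 kg product A, 1.781 kg potassium nitrate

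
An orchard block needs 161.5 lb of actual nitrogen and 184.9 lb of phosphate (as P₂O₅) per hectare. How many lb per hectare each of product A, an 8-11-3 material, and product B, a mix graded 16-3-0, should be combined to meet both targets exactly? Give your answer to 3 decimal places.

1627.566 lb product A, 195.592 lb product B

With a, b = lb per hectare of product A and product B:
N: 0.08·a + 0.16·b = 161.5
P₂O₅: 0.11·a + 0.03·b = 184.9
From row1: a = (161.5 − 0.16·b) / 0.08.
Into row2: 0.11·(161.5 − 0.16·b)/0.08 + 0.03·b = 184.9 → b = 195.5921, a = 1627.5658.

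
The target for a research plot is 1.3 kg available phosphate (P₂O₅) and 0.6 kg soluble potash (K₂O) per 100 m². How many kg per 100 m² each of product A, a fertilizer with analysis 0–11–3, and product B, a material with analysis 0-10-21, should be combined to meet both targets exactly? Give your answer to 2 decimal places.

Per-100 m² balance (a = product A, b = product B):
P₂O₅: 0.11·a + 0.1·b = 1.3
K₂O: 0.03·a + 0.21·b = 0.6
Eliminate a: (row1) − 0.11/0.03·(row2) → -0.67·b = -0.9, so b = 1.34328.
Back-substitute: a = (1.3 − 0.1·1.34328) / 0.11 = 10.597.

10.60 kg product A, 1.34 kg product B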